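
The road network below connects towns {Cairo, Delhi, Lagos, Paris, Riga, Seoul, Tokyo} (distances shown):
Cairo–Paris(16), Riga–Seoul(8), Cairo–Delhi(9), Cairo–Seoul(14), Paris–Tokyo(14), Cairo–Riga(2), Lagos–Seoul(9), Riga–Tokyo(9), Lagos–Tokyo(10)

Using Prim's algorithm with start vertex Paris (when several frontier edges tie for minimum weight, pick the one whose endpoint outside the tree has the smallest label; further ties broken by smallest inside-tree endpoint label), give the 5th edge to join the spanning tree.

Cairo-Delhi

Prim, starting at Paris.
Step 1: frontier [Paris–Tokyo 14, Cairo–Paris 16] → take Paris–Tokyo (14); add Tokyo.
Step 2: frontier [Cairo–Paris 16, Riga–Tokyo 9, Lagos–Tokyo 10] → take Riga–Tokyo (9); add Riga.
Step 3: frontier [Cairo–Paris 16, Cairo–Riga 2, Riga–Seoul 8, Lagos–Tokyo 10] → take Cairo–Riga (2); add Cairo.
Step 4: frontier [Cairo–Delhi 9, Cairo–Seoul 14, Riga–Seoul 8, Lagos–Tokyo 10] → take Riga–Seoul (8); add Seoul.
Step 5: frontier [Cairo–Delhi 9, Lagos–Seoul 9, Lagos–Tokyo 10] → take Cairo–Delhi (9); add Delhi.
Step 6: frontier [Lagos–Seoul 9, Lagos–Tokyo 10] → take Lagos–Seoul (9); add Lagos.
The 5th edge added is Cairo–Delhi.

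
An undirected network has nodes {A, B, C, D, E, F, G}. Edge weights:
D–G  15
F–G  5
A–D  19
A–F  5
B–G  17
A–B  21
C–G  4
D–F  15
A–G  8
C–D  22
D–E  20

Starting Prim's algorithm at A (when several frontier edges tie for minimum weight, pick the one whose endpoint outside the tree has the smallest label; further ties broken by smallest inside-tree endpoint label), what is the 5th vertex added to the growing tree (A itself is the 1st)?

Prim, starting at A.
Step 1: frontier [A–F 5, A–G 8, A–D 19, A–B 21] → take A–F (5); add F.
Step 2: frontier [A–G 8, A–D 19, A–B 21, F–G 5, D–F 15] → take F–G (5); add G.
Step 3: frontier [A–D 19, A–B 21, D–F 15, C–G 4, D–G 15, B–G 17] → take C–G (4); add C.
Step 4: frontier [A–D 19, A–B 21, C–D 22, D–F 15, D–G 15, B–G 17] → take D–F (15); add D.
Step 5: frontier [A–B 21, D–E 20, B–G 17] → take B–G (17); add B.
Step 6: frontier [D–E 20] → take D–E (20); add E.
Vertex order: A, F, G, C, D, B, E. The 5th vertex is D.

D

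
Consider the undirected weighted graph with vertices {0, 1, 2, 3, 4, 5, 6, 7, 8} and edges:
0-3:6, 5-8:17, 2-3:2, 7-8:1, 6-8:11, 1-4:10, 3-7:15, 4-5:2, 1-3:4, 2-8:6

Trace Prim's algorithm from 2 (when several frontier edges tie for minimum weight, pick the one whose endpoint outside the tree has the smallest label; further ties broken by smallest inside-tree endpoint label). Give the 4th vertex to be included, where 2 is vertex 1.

Prim's algorithm from 2:
Step 1: cheapest edge leaving the tree is 2-3 (2); add 3.
Step 2: cheapest edge leaving the tree is 1-3 (4); add 1.
Step 3: cheapest edge leaving the tree is 0-3 (6); add 0.
Step 4: cheapest edge leaving the tree is 2-8 (6); add 8.
Step 5: cheapest edge leaving the tree is 7-8 (1); add 7.
Step 6: cheapest edge leaving the tree is 1-4 (10); add 4.
Step 7: cheapest edge leaving the tree is 4-5 (2); add 5.
Step 8: cheapest edge leaving the tree is 6-8 (11); add 6.
Vertex order: 2, 3, 1, 0, 8, 7, 4, 5, 6. The 4th vertex is 0.

0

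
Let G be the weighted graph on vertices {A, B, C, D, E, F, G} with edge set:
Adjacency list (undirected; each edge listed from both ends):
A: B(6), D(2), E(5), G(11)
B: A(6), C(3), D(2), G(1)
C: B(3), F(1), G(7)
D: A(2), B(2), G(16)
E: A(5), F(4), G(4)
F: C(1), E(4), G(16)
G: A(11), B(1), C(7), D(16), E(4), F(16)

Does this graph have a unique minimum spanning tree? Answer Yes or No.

No

Sort edges by weight, then run Kruskal:
B–G (1): add. Components now {A} {B,G} {C} {D} {E} {F}
C–F (1): add. Components now {A} {B,G} {C,F} {D} {E}
A–D (2): add. Components now {A,D} {B,G} {C,F} {E}
B–D (2): add. Components now {A,B,D,G} {C,F} {E}
B–C (3): add. Components now {A,B,C,D,F,G} {E}
E–F (4): add. Components now {A,B,C,D,E,F,G}
Non-tree edge E–G has weight 4, equal to the heaviest edge on its tree cycle — swapping gives another MST of the same weight. Not unique.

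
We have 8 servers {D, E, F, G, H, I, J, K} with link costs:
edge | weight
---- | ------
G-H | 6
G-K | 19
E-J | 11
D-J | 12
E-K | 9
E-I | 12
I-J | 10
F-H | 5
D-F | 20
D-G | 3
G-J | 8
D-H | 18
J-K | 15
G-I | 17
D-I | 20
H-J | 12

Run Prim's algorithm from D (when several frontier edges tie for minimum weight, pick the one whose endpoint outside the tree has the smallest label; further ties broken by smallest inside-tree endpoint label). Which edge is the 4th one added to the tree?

G-J

Grow the tree from D using Prim:
Step 1: cheapest edge leaving the tree is D-G (3); add G.
Step 2: cheapest edge leaving the tree is G-H (6); add H.
Step 3: cheapest edge leaving the tree is F-H (5); add F.
Step 4: cheapest edge leaving the tree is G-J (8); add J.
Step 5: cheapest edge leaving the tree is I-J (10); add I.
Step 6: cheapest edge leaving the tree is E-J (11); add E.
Step 7: cheapest edge leaving the tree is E-K (9); add K.
The 4th edge added is G-J.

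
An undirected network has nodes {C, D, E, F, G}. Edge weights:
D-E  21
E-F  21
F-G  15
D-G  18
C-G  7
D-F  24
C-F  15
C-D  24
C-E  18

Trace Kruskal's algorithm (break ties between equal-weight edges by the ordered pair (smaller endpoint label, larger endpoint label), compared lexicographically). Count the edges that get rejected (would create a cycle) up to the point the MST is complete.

1

Kruskal's algorithm — process edges by increasing weight (ties by edge label):
C-G (7): add — endpoints in different components.
C-F (15): add — endpoints in different components.
F-G (15): skip — F and G already connected.
C-E (18): add — endpoints in different components.
D-G (18): add — endpoints in different components.
Edges rejected before the tree was complete: 1.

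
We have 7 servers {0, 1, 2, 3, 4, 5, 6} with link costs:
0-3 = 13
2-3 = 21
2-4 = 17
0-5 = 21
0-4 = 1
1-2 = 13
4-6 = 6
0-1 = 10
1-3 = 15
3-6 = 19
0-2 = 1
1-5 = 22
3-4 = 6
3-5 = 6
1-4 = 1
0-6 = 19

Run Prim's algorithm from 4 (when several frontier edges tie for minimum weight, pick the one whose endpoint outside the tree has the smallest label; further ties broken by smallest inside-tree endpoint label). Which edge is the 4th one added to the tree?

Prim's algorithm from 4:
Step 1: cheapest edge leaving the tree is 0-4 (1); add 0.
Step 2: cheapest edge leaving the tree is 1-4 (1); add 1.
Step 3: cheapest edge leaving the tree is 0-2 (1); add 2.
Step 4: cheapest edge leaving the tree is 3-4 (6); add 3.
Step 5: cheapest edge leaving the tree is 3-5 (6); add 5.
Step 6: cheapest edge leaving the tree is 4-6 (6); add 6.
The 4th edge added is 3-4.

3-4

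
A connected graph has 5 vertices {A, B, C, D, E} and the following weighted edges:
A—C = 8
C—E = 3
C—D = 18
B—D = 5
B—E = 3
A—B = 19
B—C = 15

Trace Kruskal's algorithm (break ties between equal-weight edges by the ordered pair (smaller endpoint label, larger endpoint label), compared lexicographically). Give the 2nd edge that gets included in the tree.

C-E

Sort edges by weight, then run Kruskal:
B—E (3): add. Components now {A} {B,E} {C} {D}
C—E (3): add. Components now {A} {B,C,E} {D}
B—D (5): add. Components now {A} {B,C,D,E}
A—C (8): add. Components now {A,B,C,D,E}
The 2nd edge added is C—E.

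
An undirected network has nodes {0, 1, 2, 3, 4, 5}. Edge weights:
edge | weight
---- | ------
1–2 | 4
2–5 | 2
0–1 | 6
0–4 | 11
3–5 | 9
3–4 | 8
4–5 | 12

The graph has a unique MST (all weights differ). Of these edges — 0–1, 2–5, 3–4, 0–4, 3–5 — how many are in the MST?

4

Sort edges by weight, then run Kruskal:
2–5 (2): add. Components now {0} {1} {2,5} {3} {4}
1–2 (4): add. Components now {0} {1,2,5} {3} {4}
0–1 (6): add. Components now {0,1,2,5} {3} {4}
3–4 (8): add. Components now {0,1,2,5} {3,4}
3–5 (9): add. Components now {0,1,2,3,4,5}
MST edge set: {2–5, 1–2, 0–1, 3–4, 3–5}.
Of the listed edges, {0–1, 2–5, 3–4, 3–5} are in the MST → 4.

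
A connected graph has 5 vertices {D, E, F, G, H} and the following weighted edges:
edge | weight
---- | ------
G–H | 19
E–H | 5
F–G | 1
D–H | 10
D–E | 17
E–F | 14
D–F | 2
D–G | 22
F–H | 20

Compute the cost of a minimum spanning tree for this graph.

18

Kruskal's algorithm — process edges by increasing weight (ties by edge label):
F–G (1): add. Components now {D} {E} {F,G} {H}
D–F (2): add. Components now {D,F,G} {E} {H}
E–H (5): add. Components now {D,F,G} {E,H}
D–H (10): add. Components now {D,E,F,G,H}
MST edges: F–G, D–F, E–H, D–H; total weight 1+2+5+10 = 18.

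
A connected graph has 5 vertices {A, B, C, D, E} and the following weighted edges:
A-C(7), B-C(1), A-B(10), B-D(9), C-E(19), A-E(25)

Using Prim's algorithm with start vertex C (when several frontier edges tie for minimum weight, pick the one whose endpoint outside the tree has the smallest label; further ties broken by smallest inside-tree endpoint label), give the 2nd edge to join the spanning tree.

Grow the tree from C using Prim:
Step 1: frontier [B-C 1, A-C 7, C-E 19] → take B-C (1); add B.
Step 2: frontier [B-D 9, A-B 10, A-C 7, C-E 19] → take A-C (7); add A.
Step 3: frontier [A-E 25, B-D 9, C-E 19] → take B-D (9); add D.
Step 4: frontier [A-E 25, C-E 19] → take C-E (19); add E.
The 2nd edge added is A-C.

A-C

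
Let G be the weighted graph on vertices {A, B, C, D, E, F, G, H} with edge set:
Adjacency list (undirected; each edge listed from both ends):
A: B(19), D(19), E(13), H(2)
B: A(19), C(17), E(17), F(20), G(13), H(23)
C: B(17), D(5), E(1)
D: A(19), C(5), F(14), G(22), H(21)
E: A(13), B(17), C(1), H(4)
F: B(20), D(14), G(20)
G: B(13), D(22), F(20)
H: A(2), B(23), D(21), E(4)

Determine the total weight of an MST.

Grow the tree from F using Prim:
Step 1: cheapest edge leaving the tree is D—F (14); add D.
Step 2: cheapest edge leaving the tree is C—D (5); add C.
Step 3: cheapest edge leaving the tree is C—E (1); add E.
Step 4: cheapest edge leaving the tree is E—H (4); add H.
Step 5: cheapest edge leaving the tree is A—H (2); add A.
Step 6: cheapest edge leaving the tree is B—C (17); add B.
Step 7: cheapest edge leaving the tree is B—G (13); add G.
MST edges: D—F, C—D, C—E, E—H, A—H, B—C, B—G; total weight 14+5+1+4+2+17+13 = 56.

56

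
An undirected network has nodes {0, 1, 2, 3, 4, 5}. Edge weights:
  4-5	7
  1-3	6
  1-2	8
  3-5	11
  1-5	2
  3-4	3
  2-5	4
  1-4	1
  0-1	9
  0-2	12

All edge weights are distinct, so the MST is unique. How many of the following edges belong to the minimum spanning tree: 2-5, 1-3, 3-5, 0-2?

1

Kruskal: consider edges lightest-first.
1-4 (1): add. Components now {0} {1,4} {2} {3} {5}
1-5 (2): add. Components now {0} {1,4,5} {2} {3}
3-4 (3): add. Components now {0} {1,3,4,5} {2}
2-5 (4): add. Components now {0} {1,2,3,4,5}
1-3 (6): skip — 1 and 3 already connected.
4-5 (7): skip — 4 and 5 already connected.
1-2 (8): skip — 1 and 2 already connected.
0-1 (9): add. Components now {0,1,2,3,4,5}
MST edge set: {1-4, 1-5, 3-4, 2-5, 0-1}.
Of the listed edges, {2-5} are in the MST → 1.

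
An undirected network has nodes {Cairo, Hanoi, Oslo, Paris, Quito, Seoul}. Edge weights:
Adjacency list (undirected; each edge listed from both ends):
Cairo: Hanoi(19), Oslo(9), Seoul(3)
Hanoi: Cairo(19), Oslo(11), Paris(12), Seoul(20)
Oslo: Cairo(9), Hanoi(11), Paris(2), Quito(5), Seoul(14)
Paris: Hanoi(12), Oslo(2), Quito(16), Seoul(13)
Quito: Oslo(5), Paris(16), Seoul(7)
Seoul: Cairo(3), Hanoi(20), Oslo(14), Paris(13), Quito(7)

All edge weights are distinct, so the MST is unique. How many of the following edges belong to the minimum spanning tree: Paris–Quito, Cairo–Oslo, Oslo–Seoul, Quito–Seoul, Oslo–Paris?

Kruskal's algorithm — process edges by increasing weight (ties by edge label):
Oslo–Paris (2): add — endpoints in different components.
Cairo–Seoul (3): add — endpoints in different components.
Oslo–Quito (5): add — endpoints in different components.
Quito–Seoul (7): add — endpoints in different components.
Cairo–Oslo (9): skip — Oslo and Cairo already connected.
Hanoi–Oslo (11): add — endpoints in different components.
MST edge set: {Oslo–Paris, Cairo–Seoul, Oslo–Quito, Quito–Seoul, Hanoi–Oslo}.
Of the listed edges, {Quito–Seoul, Oslo–Paris} are in the MST → 2.

2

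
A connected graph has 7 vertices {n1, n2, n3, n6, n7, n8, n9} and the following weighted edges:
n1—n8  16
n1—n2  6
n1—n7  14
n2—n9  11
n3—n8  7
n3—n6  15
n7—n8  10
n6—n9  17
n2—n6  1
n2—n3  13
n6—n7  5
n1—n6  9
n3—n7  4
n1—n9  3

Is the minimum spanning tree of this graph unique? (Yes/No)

Yes

Sort edges by weight, then run Kruskal:
n2—n6 (1): add — endpoints in different components.
n1—n9 (3): add — endpoints in different components.
n3—n7 (4): add — endpoints in different components.
n6—n7 (5): add — endpoints in different components.
n1—n2 (6): add — endpoints in different components.
n3—n8 (7): add — endpoints in different components.
Every non-tree edge has weight strictly greater than the heaviest edge on the tree path between its endpoints, so the MST is unique.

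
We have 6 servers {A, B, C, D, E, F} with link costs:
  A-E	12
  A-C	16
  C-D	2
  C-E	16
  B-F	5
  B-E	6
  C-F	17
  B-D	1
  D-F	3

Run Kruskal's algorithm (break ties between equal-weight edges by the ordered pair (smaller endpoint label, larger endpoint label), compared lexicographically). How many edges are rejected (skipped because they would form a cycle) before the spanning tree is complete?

Sort edges by weight, then run Kruskal:
B-D (1): add. Components now {A} {B,D} {C} {E} {F}
C-D (2): add. Components now {A} {B,C,D} {E} {F}
D-F (3): add. Components now {A} {B,C,D,F} {E}
B-F (5): skip — B and F already connected.
B-E (6): add. Components now {A} {B,C,D,E,F}
A-E (12): add. Components now {A,B,C,D,E,F}
Edges rejected before the tree was complete: 1.

1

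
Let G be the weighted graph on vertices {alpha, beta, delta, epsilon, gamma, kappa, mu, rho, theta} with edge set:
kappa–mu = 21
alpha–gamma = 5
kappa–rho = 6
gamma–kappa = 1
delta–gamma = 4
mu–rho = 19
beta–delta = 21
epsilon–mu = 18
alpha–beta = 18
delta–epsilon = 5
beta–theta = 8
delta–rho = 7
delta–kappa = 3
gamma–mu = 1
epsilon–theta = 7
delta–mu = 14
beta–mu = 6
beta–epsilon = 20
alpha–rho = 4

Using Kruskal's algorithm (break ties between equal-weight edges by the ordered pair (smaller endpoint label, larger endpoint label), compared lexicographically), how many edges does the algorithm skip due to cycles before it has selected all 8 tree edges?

3

Kruskal's algorithm — process edges by increasing weight (ties by edge label):
gamma–kappa (1): add — endpoints in different components.
gamma–mu (1): add — endpoints in different components.
delta–kappa (3): add — endpoints in different components.
alpha–rho (4): add — endpoints in different components.
delta–gamma (4): skip — delta and gamma already connected.
alpha–gamma (5): add — endpoints in different components.
delta–epsilon (5): add — endpoints in different components.
beta–mu (6): add — endpoints in different components.
kappa–rho (6): skip — kappa and rho already connected.
delta–rho (7): skip — rho and delta already connected.
epsilon–theta (7): add — endpoints in different components.
Edges rejected before the tree was complete: 3.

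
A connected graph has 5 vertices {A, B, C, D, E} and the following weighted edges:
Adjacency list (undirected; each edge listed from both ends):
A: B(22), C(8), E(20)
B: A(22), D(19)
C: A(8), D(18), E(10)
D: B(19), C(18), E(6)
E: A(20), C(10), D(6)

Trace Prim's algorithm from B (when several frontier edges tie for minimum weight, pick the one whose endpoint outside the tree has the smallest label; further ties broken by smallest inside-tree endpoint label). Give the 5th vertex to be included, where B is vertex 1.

A

Prim, starting at B.
Step 1: cheapest edge leaving the tree is B–D (19); add D.
Step 2: cheapest edge leaving the tree is D–E (6); add E.
Step 3: cheapest edge leaving the tree is C–E (10); add C.
Step 4: cheapest edge leaving the tree is A–C (8); add A.
Vertex order: B, D, E, C, A. The 5th vertex is A.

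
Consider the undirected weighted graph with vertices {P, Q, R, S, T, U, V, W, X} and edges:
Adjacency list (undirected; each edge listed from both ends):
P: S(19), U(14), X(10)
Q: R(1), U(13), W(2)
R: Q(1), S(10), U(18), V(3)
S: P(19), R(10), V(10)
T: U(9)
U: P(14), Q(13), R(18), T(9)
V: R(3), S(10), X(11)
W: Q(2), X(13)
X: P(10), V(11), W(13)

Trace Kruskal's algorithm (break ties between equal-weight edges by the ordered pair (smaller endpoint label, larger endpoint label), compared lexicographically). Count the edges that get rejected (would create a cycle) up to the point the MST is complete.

Kruskal: consider edges lightest-first.
Q–R (1): add — endpoints in different components.
Q–W (2): add — endpoints in different components.
R–V (3): add — endpoints in different components.
T–U (9): add — endpoints in different components.
P–X (10): add — endpoints in different components.
R–S (10): add — endpoints in different components.
S–V (10): skip — V and S already connected.
V–X (11): add — endpoints in different components.
Q–U (13): add — endpoints in different components.
Edges rejected before the tree was complete: 1.

1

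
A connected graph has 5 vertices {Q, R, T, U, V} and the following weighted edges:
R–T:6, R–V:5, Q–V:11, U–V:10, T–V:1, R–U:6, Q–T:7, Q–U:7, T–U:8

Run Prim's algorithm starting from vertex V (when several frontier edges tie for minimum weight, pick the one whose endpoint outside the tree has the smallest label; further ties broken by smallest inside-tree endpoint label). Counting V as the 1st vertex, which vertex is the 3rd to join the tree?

Prim's algorithm from V:
Step 1: frontier [T–V 1, R–V 5, U–V 10, Q–V 11] → take T–V (1); add T.
Step 2: frontier [R–T 6, Q–T 7, T–U 8, R–V 5, U–V 10, Q–V 11] → take R–V (5); add R.
Step 3: frontier [R–U 6, Q–T 7, T–U 8, U–V 10, Q–V 11] → take R–U (6); add U.
Step 4: frontier [Q–T 7, Q–U 7, Q–V 11] → take Q–T (7); add Q.
Vertex order: V, T, R, U, Q. The 3rd vertex is R.

R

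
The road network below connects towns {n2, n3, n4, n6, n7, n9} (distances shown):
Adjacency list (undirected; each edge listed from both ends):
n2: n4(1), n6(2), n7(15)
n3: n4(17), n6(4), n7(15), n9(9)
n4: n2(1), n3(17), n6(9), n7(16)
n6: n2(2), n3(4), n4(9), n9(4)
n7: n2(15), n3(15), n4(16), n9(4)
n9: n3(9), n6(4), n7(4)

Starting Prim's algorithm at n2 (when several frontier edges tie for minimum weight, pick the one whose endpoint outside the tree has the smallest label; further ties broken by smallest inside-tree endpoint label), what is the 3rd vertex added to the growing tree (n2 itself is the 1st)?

n6

Prim's algorithm from n2:
Step 1: cheapest edge leaving the tree is n2 n4 (1); add n4.
Step 2: cheapest edge leaving the tree is n2 n6 (2); add n6.
Step 3: cheapest edge leaving the tree is n3 n6 (4); add n3.
Step 4: cheapest edge leaving the tree is n6 n9 (4); add n9.
Step 5: cheapest edge leaving the tree is n7 n9 (4); add n7.
Vertex order: n2, n4, n6, n3, n9, n7. The 3rd vertex is n6.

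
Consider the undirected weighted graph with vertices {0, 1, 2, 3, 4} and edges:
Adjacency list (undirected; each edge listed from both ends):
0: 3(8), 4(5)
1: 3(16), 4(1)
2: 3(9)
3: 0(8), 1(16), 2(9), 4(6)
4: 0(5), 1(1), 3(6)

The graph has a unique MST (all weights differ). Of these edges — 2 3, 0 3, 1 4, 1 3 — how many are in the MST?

Kruskal's algorithm — process edges by increasing weight (ties by edge label):
1 4 (1): add. Components now {0} {1,4} {2} {3}
0 4 (5): add. Components now {0,1,4} {2} {3}
3 4 (6): add. Components now {0,1,3,4} {2}
0 3 (8): skip — 0 and 3 already connected.
2 3 (9): add. Components now {0,1,2,3,4}
MST edge set: {1 4, 0 4, 3 4, 2 3}.
Of the listed edges, {2 3, 1 4} are in the MST → 2.

2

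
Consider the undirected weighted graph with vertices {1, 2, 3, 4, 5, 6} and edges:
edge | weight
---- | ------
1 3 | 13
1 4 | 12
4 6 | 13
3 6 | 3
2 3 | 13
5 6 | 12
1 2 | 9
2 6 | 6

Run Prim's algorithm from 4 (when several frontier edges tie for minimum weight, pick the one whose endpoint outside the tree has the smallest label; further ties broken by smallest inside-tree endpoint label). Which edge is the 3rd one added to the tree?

Prim, starting at 4.
Step 1: cheapest edge leaving the tree is 1 4 (12); add 1.
Step 2: cheapest edge leaving the tree is 1 2 (9); add 2.
Step 3: cheapest edge leaving the tree is 2 6 (6); add 6.
Step 4: cheapest edge leaving the tree is 3 6 (3); add 3.
Step 5: cheapest edge leaving the tree is 5 6 (12); add 5.
The 3rd edge added is 2 6.

2-6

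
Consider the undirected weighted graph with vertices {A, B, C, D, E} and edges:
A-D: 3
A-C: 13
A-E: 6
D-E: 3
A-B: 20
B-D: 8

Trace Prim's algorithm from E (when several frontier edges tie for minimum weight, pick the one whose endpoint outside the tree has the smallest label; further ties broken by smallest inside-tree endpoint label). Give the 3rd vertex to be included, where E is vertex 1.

A

Grow the tree from E using Prim:
Step 1: frontier [D-E 3, A-E 6] → take D-E (3); add D.
Step 2: frontier [A-D 3, B-D 8, A-E 6] → take A-D (3); add A.
Step 3: frontier [A-C 13, A-B 20, B-D 8] → take B-D (8); add B.
Step 4: frontier [A-C 13] → take A-C (13); add C.
Vertex order: E, D, A, B, C. The 3rd vertex is A.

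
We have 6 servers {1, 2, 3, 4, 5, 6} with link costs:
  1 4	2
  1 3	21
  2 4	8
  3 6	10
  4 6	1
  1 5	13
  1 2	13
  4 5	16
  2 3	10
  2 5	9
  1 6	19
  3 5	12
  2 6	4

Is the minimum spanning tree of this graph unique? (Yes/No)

No

Sort edges by weight, then run Kruskal:
4 6 (1): add — endpoints in different components.
1 4 (2): add — endpoints in different components.
2 6 (4): add — endpoints in different components.
2 4 (8): skip — 2 and 4 already connected.
2 5 (9): add — endpoints in different components.
2 3 (10): add — endpoints in different components.
Non-tree edge 3 6 has weight 10, equal to the heaviest edge on its tree cycle — swapping gives another MST of the same weight. Not unique.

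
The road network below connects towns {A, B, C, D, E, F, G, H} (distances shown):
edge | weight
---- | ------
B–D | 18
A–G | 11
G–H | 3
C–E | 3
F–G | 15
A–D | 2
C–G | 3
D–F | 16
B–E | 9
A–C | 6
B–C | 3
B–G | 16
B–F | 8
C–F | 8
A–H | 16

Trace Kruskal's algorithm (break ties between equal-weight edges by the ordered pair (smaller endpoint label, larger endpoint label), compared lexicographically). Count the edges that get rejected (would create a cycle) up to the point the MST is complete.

0

Kruskal: consider edges lightest-first.
A–D (2): add — endpoints in different components.
B–C (3): add — endpoints in different components.
C–E (3): add — endpoints in different components.
C–G (3): add — endpoints in different components.
G–H (3): add — endpoints in different components.
A–C (6): add — endpoints in different components.
B–F (8): add — endpoints in different components.
Edges rejected before the tree was complete: 0.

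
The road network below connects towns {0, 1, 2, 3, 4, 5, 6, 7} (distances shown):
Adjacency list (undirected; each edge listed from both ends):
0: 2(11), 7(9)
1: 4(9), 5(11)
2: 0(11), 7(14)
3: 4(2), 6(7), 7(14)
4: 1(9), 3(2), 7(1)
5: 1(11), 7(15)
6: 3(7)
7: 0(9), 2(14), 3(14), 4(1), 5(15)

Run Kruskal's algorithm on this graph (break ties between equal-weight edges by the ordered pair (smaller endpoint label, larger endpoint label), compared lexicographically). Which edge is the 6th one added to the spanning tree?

0-2

Kruskal: consider edges lightest-first.
4—7 (1): add — endpoints in different components.
3—4 (2): add — endpoints in different components.
3—6 (7): add — endpoints in different components.
0—7 (9): add — endpoints in different components.
1—4 (9): add — endpoints in different components.
0—2 (11): add — endpoints in different components.
1—5 (11): add — endpoints in different components.
The 6th edge added is 0—2.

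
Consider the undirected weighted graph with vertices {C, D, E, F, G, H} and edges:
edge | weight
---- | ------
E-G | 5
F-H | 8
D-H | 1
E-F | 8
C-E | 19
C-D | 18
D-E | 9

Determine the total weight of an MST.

Grow the tree from H using Prim:
Step 1: cheapest edge leaving the tree is D-H (1); add D.
Step 2: cheapest edge leaving the tree is F-H (8); add F.
Step 3: cheapest edge leaving the tree is E-F (8); add E.
Step 4: cheapest edge leaving the tree is E-G (5); add G.
Step 5: cheapest edge leaving the tree is C-D (18); add C.
MST edges: D-H, F-H, E-F, E-G, C-D; total weight 1+8+8+5+18 = 40.

40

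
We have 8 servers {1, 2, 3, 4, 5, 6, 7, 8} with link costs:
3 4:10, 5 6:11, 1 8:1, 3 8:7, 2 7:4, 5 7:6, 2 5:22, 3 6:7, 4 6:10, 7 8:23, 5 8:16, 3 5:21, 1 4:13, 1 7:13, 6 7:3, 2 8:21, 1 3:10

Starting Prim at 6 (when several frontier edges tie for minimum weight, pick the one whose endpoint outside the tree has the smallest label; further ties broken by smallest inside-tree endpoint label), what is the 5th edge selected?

Grow the tree from 6 using Prim:
Step 1: cheapest edge leaving the tree is 6 7 (3); add 7.
Step 2: cheapest edge leaving the tree is 2 7 (4); add 2.
Step 3: cheapest edge leaving the tree is 5 7 (6); add 5.
Step 4: cheapest edge leaving the tree is 3 6 (7); add 3.
Step 5: cheapest edge leaving the tree is 3 8 (7); add 8.
Step 6: cheapest edge leaving the tree is 1 8 (1); add 1.
Step 7: cheapest edge leaving the tree is 3 4 (10); add 4.
The 5th edge added is 3 8.

3-8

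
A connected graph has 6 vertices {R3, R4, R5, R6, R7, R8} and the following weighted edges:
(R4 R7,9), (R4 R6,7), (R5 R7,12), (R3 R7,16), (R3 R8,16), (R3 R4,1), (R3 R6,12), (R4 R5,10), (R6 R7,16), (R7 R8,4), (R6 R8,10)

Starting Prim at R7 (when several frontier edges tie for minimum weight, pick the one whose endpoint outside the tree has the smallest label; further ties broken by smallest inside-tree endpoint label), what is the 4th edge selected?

Grow the tree from R7 using Prim:
Step 1: frontier [R7 R8 4, R4 R7 9, R5 R7 12, R3 R7 16, R6 R7 16] → take R7 R8 (4); add R8.
Step 2: frontier [R4 R7 9, R5 R7 12, R3 R7 16, R6 R7 16, R6 R8 10, R3 R8 16] → take R4 R7 (9); add R4.
Step 3: frontier [R3 R4 1, R4 R6 7, R4 R5 10, R5 R7 12, R3 R7 16, R6 R7 16, R6 R8 10, R3 R8 16] → take R3 R4 (1); add R3.
Step 4: frontier [R3 R6 12, R4 R6 7, R4 R5 10, R5 R7 12, R6 R7 16, R6 R8 10] → take R4 R6 (7); add R6.
Step 5: frontier [R4 R5 10, R5 R7 12] → take R4 R5 (10); add R5.
The 4th edge added is R4 R6.

R4-R6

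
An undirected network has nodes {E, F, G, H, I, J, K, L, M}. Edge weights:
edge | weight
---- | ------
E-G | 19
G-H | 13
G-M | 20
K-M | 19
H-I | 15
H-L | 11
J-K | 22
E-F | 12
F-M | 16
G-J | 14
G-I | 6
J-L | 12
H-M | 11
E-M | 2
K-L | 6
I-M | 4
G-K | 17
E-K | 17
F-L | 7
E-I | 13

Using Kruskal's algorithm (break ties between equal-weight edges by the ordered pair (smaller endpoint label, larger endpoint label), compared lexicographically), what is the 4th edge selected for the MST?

Kruskal's algorithm — process edges by increasing weight (ties by edge label):
E-M (2): add — endpoints in different components.
I-M (4): add — endpoints in different components.
G-I (6): add — endpoints in different components.
K-L (6): add — endpoints in different components.
F-L (7): add — endpoints in different components.
H-L (11): add — endpoints in different components.
H-M (11): add — endpoints in different components.
E-F (12): skip — E and F already connected.
J-L (12): add — endpoints in different components.
The 4th edge added is K-L.

K-L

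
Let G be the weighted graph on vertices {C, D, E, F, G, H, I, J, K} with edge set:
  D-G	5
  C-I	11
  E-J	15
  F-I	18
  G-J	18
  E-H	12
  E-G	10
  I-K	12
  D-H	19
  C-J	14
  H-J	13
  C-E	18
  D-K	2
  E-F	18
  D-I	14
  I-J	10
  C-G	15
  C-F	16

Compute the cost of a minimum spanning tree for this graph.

78

Sort edges by weight, then run Kruskal:
D-K (2): add — endpoints in different components.
D-G (5): add — endpoints in different components.
E-G (10): add — endpoints in different components.
I-J (10): add — endpoints in different components.
C-I (11): add — endpoints in different components.
E-H (12): add — endpoints in different components.
I-K (12): add — endpoints in different components.
H-J (13): skip — H and J already connected.
C-J (14): skip — C and J already connected.
D-I (14): skip — D and I already connected.
C-G (15): skip — C and G already connected.
E-J (15): skip — E and J already connected.
C-F (16): add — endpoints in different components.
MST edges: D-K, D-G, E-G, I-J, C-I, E-H, I-K, C-F; total weight 2+5+10+10+11+12+12+16 = 78.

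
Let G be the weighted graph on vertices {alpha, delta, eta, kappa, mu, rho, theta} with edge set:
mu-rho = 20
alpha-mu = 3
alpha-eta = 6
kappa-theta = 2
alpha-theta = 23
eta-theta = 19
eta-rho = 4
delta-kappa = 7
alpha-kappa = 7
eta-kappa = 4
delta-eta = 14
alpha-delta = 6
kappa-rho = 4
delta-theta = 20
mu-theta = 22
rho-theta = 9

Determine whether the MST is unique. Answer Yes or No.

Sort edges by weight, then run Kruskal:
kappa-theta (2): add — endpoints in different components.
alpha-mu (3): add — endpoints in different components.
eta-kappa (4): add — endpoints in different components.
eta-rho (4): add — endpoints in different components.
kappa-rho (4): skip — rho and kappa already connected.
alpha-delta (6): add — endpoints in different components.
alpha-eta (6): add — endpoints in different components.
Non-tree edge kappa-rho has weight 4, equal to the heaviest edge on its tree cycle — swapping gives another MST of the same weight. Not unique.

No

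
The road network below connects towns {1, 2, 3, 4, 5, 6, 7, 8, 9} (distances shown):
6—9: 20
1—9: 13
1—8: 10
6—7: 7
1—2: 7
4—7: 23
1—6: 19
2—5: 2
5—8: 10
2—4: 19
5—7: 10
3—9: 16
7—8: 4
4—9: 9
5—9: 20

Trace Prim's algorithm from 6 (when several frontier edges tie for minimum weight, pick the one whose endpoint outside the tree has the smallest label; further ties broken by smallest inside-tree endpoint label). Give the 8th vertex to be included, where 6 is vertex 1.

4

Prim, starting at 6.
Step 1: cheapest edge leaving the tree is 6—7 (7); add 7.
Step 2: cheapest edge leaving the tree is 7—8 (4); add 8.
Step 3: cheapest edge leaving the tree is 1—8 (10); add 1.
Step 4: cheapest edge leaving the tree is 1—2 (7); add 2.
Step 5: cheapest edge leaving the tree is 2—5 (2); add 5.
Step 6: cheapest edge leaving the tree is 1—9 (13); add 9.
Step 7: cheapest edge leaving the tree is 4—9 (9); add 4.
Step 8: cheapest edge leaving the tree is 3—9 (16); add 3.
Vertex order: 6, 7, 8, 1, 2, 5, 9, 4, 3. The 8th vertex is 4.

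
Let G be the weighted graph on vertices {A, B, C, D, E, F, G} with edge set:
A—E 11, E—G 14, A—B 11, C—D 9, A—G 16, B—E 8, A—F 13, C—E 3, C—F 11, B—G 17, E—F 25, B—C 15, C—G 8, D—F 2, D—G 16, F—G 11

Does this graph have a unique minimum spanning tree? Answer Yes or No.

No

Kruskal: consider edges lightest-first.
D—F (2): add — endpoints in different components.
C—E (3): add — endpoints in different components.
B—E (8): add — endpoints in different components.
C—G (8): add — endpoints in different components.
C—D (9): add — endpoints in different components.
A—B (11): add — endpoints in different components.
Non-tree edge A—E has weight 11, equal to the heaviest edge on its tree cycle — swapping gives another MST of the same weight. Not unique.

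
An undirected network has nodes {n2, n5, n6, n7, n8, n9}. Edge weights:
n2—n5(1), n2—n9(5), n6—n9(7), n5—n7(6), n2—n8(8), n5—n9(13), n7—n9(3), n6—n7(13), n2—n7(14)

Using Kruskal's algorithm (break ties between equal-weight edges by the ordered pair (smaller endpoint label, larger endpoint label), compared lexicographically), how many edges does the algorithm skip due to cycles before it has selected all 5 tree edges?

Kruskal: consider edges lightest-first.
n2—n5 (1): add — endpoints in different components.
n7—n9 (3): add — endpoints in different components.
n2—n9 (5): add — endpoints in different components.
n5—n7 (6): skip — n7 and n5 already connected.
n6—n9 (7): add — endpoints in different components.
n2—n8 (8): add — endpoints in different components.
Edges rejected before the tree was complete: 1.

1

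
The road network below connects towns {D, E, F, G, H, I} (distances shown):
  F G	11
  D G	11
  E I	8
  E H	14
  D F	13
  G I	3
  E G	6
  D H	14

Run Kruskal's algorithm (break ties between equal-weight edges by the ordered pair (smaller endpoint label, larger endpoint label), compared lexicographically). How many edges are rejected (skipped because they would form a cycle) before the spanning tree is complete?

2

Sort edges by weight, then run Kruskal:
G I (3): add. Components now {D} {E} {F} {G,I} {H}
E G (6): add. Components now {D} {E,G,I} {F} {H}
E I (8): skip — E and I already connected.
D G (11): add. Components now {D,E,G,I} {F} {H}
F G (11): add. Components now {D,E,F,G,I} {H}
D F (13): skip — D and F already connected.
D H (14): add. Components now {D,E,F,G,H,I}
Edges rejected before the tree was complete: 2.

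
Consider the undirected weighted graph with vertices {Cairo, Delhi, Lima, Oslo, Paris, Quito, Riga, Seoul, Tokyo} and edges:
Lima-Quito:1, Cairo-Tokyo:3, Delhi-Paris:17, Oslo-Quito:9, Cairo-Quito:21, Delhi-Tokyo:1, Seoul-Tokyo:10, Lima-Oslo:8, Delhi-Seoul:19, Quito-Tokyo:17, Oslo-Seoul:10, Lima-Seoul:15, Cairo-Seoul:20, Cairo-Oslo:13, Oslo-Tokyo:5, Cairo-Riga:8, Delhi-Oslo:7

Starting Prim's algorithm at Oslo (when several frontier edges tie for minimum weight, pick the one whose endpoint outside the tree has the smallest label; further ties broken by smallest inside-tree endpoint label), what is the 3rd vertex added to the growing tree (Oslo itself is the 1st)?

Prim's algorithm from Oslo:
Step 1: cheapest edge leaving the tree is Oslo-Tokyo (5); add Tokyo.
Step 2: cheapest edge leaving the tree is Delhi-Tokyo (1); add Delhi.
Step 3: cheapest edge leaving the tree is Cairo-Tokyo (3); add Cairo.
Step 4: cheapest edge leaving the tree is Lima-Oslo (8); add Lima.
Step 5: cheapest edge leaving the tree is Lima-Quito (1); add Quito.
Step 6: cheapest edge leaving the tree is Cairo-Riga (8); add Riga.
Step 7: cheapest edge leaving the tree is Oslo-Seoul (10); add Seoul.
Step 8: cheapest edge leaving the tree is Delhi-Paris (17); add Paris.
Vertex order: Oslo, Tokyo, Delhi, Cairo, Lima, Quito, Riga, Seoul, Paris. The 3rd vertex is Delhi.

Delhi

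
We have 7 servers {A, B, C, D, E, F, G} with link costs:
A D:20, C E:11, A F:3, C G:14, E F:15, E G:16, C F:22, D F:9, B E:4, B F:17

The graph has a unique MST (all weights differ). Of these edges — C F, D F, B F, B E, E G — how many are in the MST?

Kruskal: consider edges lightest-first.
A F (3): add. Components now {A,F} {B} {C} {D} {E} {G}
B E (4): add. Components now {A,F} {B,E} {C} {D} {G}
D F (9): add. Components now {A,D,F} {B,E} {C} {G}
C E (11): add. Components now {A,D,F} {B,C,E} {G}
C G (14): add. Components now {A,D,F} {B,C,E,G}
E F (15): add. Components now {A,B,C,D,E,F,G}
MST edge set: {A F, B E, D F, C E, C G, E F}.
Of the listed edges, {D F, B E} are in the MST → 2.

2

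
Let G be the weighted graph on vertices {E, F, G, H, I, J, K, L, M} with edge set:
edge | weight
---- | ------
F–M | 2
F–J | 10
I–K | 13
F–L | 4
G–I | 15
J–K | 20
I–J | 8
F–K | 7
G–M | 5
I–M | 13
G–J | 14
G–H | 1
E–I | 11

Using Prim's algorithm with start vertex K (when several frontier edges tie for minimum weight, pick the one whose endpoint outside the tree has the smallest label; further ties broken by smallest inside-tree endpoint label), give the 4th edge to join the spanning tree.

Prim, starting at K.
Step 1: frontier [F–K 7, I–K 13, J–K 20] → take F–K (7); add F.
Step 2: frontier [F–M 2, F–L 4, F–J 10, I–K 13, J–K 20] → take F–M (2); add M.
Step 3: frontier [F–L 4, F–J 10, I–K 13, J–K 20, G–M 5, I–M 13] → take F–L (4); add L.
Step 4: frontier [F–J 10, I–K 13, J–K 20, G–M 5, I–M 13] → take G–M (5); add G.
Step 5: frontier [F–J 10, G–H 1, G–J 14, G–I 15, I–K 13, J–K 20, I–M 13] → take G–H (1); add H.
Step 6: frontier [F–J 10, G–J 14, G–I 15, I–K 13, J–K 20, I–M 13] → take F–J (10); add J.
Step 7: frontier [G–I 15, I–J 8, I–K 13, I–M 13] → take I–J (8); add I.
Step 8: frontier [E–I 11] → take E–I (11); add E.
The 4th edge added is G–M.

G-M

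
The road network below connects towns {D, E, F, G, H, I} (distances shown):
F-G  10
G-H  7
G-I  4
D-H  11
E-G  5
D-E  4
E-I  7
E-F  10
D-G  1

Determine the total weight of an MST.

Kruskal: consider edges lightest-first.
D-G (1): add — endpoints in different components.
D-E (4): add — endpoints in different components.
G-I (4): add — endpoints in different components.
E-G (5): skip — E and G already connected.
E-I (7): skip — E and I already connected.
G-H (7): add — endpoints in different components.
E-F (10): add — endpoints in different components.
MST edges: D-G, D-E, G-I, G-H, E-F; total weight 1+4+4+7+10 = 26.

26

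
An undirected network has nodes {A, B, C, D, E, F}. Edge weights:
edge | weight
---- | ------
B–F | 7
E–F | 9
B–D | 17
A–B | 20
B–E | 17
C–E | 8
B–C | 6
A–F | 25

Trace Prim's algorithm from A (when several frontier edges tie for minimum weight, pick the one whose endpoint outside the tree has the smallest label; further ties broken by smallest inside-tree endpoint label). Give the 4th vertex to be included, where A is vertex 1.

Prim's algorithm from A:
Step 1: cheapest edge leaving the tree is A–B (20); add B.
Step 2: cheapest edge leaving the tree is B–C (6); add C.
Step 3: cheapest edge leaving the tree is B–F (7); add F.
Step 4: cheapest edge leaving the tree is C–E (8); add E.
Step 5: cheapest edge leaving the tree is B–D (17); add D.
Vertex order: A, B, C, F, E, D. The 4th vertex is F.

F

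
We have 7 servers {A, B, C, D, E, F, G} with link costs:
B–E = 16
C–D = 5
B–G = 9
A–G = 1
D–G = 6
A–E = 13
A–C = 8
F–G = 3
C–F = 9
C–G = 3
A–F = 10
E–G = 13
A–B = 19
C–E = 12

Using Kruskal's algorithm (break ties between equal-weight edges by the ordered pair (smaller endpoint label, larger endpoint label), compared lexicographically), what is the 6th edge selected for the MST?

C-E

Kruskal's algorithm — process edges by increasing weight (ties by edge label):
A–G (1): add — endpoints in different components.
C–G (3): add — endpoints in different components.
F–G (3): add — endpoints in different components.
C–D (5): add — endpoints in different components.
D–G (6): skip — D and G already connected.
A–C (8): skip — A and C already connected.
B–G (9): add — endpoints in different components.
C–F (9): skip — C and F already connected.
A–F (10): skip — A and F already connected.
C–E (12): add — endpoints in different components.
The 6th edge added is C–E.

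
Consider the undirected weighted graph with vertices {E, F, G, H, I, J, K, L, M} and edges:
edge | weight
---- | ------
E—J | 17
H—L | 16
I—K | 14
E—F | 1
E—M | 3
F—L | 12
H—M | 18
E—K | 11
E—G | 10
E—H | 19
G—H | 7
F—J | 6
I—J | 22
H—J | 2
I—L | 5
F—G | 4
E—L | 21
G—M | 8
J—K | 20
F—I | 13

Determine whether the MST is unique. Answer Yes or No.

Sort edges by weight, then run Kruskal:
E—F (1): add — endpoints in different components.
H—J (2): add — endpoints in different components.
E—M (3): add — endpoints in different components.
F—G (4): add — endpoints in different components.
I—L (5): add — endpoints in different components.
F—J (6): add — endpoints in different components.
G—H (7): skip — G and H already connected.
G—M (8): skip — G and M already connected.
E—G (10): skip — E and G already connected.
E—K (11): add — endpoints in different components.
F—L (12): add — endpoints in different components.
Every non-tree edge has weight strictly greater than the heaviest edge on the tree path between its endpoints, so the MST is unique.

Yes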